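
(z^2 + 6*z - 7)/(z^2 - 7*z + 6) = (z + 7)/(z - 6)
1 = 1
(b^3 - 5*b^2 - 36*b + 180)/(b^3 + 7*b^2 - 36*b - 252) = (b - 5)/(b + 7)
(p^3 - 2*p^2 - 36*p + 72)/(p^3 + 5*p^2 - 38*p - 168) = (p^2 + 4*p - 12)/(p^2 + 11*p + 28)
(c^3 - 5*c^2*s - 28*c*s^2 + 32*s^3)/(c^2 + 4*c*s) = c - 9*s + 8*s^2/c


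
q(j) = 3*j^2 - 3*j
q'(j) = 6*j - 3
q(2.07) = 6.64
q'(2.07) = 9.42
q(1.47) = 2.07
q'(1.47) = 5.82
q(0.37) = -0.70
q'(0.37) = -0.78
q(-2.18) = 20.80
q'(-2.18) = -16.08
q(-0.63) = 3.08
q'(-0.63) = -6.78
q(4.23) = 40.99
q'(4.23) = 22.38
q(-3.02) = 36.42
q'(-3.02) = -21.12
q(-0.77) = 4.09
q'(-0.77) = -7.62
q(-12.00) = 468.00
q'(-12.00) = -75.00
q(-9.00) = 270.00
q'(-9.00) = -57.00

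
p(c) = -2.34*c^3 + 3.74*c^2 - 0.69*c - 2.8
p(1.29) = -2.49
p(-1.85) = 26.09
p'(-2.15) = -49.22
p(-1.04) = 4.59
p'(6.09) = -215.50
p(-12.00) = 4587.56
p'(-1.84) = -38.22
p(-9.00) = 2012.21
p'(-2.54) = -64.98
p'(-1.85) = -38.55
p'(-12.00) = -1101.33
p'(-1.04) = -16.06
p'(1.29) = -2.72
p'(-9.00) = -636.63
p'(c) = -7.02*c^2 + 7.48*c - 0.69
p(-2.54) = 61.43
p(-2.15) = 39.23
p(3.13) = -40.07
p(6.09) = -396.82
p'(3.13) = -46.05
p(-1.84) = 25.71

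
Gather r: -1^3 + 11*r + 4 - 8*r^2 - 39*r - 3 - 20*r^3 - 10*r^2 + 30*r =-20*r^3 - 18*r^2 + 2*r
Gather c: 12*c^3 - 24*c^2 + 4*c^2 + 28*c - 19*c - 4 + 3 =12*c^3 - 20*c^2 + 9*c - 1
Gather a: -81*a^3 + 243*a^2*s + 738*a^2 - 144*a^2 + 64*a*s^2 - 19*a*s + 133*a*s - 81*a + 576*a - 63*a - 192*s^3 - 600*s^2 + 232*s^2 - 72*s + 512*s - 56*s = -81*a^3 + a^2*(243*s + 594) + a*(64*s^2 + 114*s + 432) - 192*s^3 - 368*s^2 + 384*s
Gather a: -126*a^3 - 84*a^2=-126*a^3 - 84*a^2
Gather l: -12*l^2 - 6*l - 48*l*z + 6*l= -12*l^2 - 48*l*z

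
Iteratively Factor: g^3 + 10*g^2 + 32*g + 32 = (g + 4)*(g^2 + 6*g + 8) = (g + 2)*(g + 4)*(g + 4)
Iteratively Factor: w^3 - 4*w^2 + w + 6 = (w + 1)*(w^2 - 5*w + 6) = (w - 3)*(w + 1)*(w - 2)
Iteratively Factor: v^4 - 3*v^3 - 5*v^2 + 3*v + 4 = (v - 4)*(v^3 + v^2 - v - 1) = (v - 4)*(v + 1)*(v^2 - 1) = (v - 4)*(v - 1)*(v + 1)*(v + 1)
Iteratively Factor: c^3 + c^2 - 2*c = (c - 1)*(c^2 + 2*c) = (c - 1)*(c + 2)*(c)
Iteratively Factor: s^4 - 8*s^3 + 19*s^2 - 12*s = (s - 4)*(s^3 - 4*s^2 + 3*s) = s*(s - 4)*(s^2 - 4*s + 3) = s*(s - 4)*(s - 3)*(s - 1)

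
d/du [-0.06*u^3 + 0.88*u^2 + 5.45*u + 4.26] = -0.18*u^2 + 1.76*u + 5.45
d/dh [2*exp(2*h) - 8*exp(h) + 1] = 4*(exp(h) - 2)*exp(h)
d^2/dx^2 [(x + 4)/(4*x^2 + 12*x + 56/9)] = 81*(9*(x + 4)*(2*x + 3)^2 - (3*x + 7)*(9*x^2 + 27*x + 14))/(2*(9*x^2 + 27*x + 14)^3)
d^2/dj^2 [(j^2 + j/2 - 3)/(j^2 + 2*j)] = -3/j^3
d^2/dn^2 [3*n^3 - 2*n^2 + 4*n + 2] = 18*n - 4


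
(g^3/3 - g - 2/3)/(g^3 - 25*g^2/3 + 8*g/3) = (g^3 - 3*g - 2)/(g*(3*g^2 - 25*g + 8))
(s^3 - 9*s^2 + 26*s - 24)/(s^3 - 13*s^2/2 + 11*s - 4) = 2*(s - 3)/(2*s - 1)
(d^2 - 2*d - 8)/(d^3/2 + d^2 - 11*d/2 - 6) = 2*(d^2 - 2*d - 8)/(d^3 + 2*d^2 - 11*d - 12)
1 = 1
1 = 1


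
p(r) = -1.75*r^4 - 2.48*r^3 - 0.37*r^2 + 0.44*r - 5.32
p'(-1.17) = 2.33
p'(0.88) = -10.74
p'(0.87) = -10.44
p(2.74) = -156.54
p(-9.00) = -9713.08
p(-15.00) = -80318.92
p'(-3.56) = 224.61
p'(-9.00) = 4507.46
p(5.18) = -1617.63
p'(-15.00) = 21962.54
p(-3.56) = -180.77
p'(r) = -7.0*r^3 - 7.44*r^2 - 0.74*r + 0.44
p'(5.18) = -1175.97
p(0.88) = -7.96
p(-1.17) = -5.65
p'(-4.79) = 602.60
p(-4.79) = -664.61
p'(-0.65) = -0.30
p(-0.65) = -5.39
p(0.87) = -7.85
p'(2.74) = -201.44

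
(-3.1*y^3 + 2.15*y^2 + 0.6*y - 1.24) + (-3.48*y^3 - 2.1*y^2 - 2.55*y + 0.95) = -6.58*y^3 + 0.0499999999999998*y^2 - 1.95*y - 0.29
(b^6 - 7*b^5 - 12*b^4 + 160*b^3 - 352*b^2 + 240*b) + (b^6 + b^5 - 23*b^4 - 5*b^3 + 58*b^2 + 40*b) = 2*b^6 - 6*b^5 - 35*b^4 + 155*b^3 - 294*b^2 + 280*b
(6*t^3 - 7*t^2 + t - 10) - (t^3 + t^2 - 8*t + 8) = 5*t^3 - 8*t^2 + 9*t - 18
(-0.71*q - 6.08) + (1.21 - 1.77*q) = -2.48*q - 4.87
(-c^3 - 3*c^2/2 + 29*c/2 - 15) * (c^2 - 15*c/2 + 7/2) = -c^5 + 6*c^4 + 89*c^3/4 - 129*c^2 + 653*c/4 - 105/2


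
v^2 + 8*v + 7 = (v + 1)*(v + 7)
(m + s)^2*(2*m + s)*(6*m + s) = 12*m^4 + 32*m^3*s + 29*m^2*s^2 + 10*m*s^3 + s^4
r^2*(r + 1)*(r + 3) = r^4 + 4*r^3 + 3*r^2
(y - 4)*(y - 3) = y^2 - 7*y + 12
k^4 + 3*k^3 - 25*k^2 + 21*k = k*(k - 3)*(k - 1)*(k + 7)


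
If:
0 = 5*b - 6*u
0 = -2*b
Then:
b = 0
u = 0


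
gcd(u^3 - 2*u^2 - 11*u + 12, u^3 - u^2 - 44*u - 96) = u + 3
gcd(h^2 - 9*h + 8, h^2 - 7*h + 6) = h - 1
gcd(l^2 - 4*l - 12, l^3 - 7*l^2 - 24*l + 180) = l - 6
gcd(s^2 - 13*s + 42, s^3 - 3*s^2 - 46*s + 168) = s - 6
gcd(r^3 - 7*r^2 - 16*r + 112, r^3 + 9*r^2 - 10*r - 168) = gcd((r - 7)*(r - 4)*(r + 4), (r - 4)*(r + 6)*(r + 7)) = r - 4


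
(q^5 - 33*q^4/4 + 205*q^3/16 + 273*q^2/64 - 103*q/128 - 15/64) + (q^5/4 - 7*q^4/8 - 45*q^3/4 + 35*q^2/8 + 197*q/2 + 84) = 5*q^5/4 - 73*q^4/8 + 25*q^3/16 + 553*q^2/64 + 12505*q/128 + 5361/64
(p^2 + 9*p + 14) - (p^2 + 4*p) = 5*p + 14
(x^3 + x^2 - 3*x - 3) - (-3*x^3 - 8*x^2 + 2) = 4*x^3 + 9*x^2 - 3*x - 5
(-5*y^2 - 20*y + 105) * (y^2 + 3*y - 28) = -5*y^4 - 35*y^3 + 185*y^2 + 875*y - 2940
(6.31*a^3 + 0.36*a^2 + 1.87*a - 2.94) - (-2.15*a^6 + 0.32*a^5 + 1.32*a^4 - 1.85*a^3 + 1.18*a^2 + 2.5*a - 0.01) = 2.15*a^6 - 0.32*a^5 - 1.32*a^4 + 8.16*a^3 - 0.82*a^2 - 0.63*a - 2.93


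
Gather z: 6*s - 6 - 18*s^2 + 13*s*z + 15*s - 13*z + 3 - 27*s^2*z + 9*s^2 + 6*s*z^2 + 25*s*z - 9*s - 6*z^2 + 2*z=-9*s^2 + 12*s + z^2*(6*s - 6) + z*(-27*s^2 + 38*s - 11) - 3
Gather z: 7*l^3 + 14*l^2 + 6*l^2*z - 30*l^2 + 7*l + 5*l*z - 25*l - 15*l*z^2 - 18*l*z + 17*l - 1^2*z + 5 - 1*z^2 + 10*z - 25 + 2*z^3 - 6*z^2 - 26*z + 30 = 7*l^3 - 16*l^2 - l + 2*z^3 + z^2*(-15*l - 7) + z*(6*l^2 - 13*l - 17) + 10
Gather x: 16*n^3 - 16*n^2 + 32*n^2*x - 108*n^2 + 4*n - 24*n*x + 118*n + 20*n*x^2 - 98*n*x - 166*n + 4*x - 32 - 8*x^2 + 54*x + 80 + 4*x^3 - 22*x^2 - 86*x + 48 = 16*n^3 - 124*n^2 - 44*n + 4*x^3 + x^2*(20*n - 30) + x*(32*n^2 - 122*n - 28) + 96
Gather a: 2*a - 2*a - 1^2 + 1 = 0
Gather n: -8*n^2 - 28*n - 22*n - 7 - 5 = -8*n^2 - 50*n - 12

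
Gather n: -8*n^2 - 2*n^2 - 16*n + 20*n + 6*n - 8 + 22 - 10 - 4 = -10*n^2 + 10*n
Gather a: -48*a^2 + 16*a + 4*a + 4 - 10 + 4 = -48*a^2 + 20*a - 2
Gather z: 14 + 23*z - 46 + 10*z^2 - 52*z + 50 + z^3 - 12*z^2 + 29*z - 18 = z^3 - 2*z^2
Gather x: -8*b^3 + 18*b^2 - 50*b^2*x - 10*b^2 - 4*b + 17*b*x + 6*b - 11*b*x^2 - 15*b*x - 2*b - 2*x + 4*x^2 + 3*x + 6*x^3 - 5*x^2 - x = -8*b^3 + 8*b^2 + 6*x^3 + x^2*(-11*b - 1) + x*(-50*b^2 + 2*b)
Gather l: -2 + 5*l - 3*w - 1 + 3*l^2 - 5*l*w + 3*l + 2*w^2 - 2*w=3*l^2 + l*(8 - 5*w) + 2*w^2 - 5*w - 3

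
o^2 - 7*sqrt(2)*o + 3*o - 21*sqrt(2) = (o + 3)*(o - 7*sqrt(2))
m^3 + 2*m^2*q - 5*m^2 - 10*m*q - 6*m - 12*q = (m - 6)*(m + 1)*(m + 2*q)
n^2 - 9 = (n - 3)*(n + 3)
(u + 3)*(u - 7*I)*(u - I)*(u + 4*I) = u^4 + 3*u^3 - 4*I*u^3 + 25*u^2 - 12*I*u^2 + 75*u - 28*I*u - 84*I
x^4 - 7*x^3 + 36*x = x*(x - 6)*(x - 3)*(x + 2)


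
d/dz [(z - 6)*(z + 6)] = 2*z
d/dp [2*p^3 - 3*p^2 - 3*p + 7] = 6*p^2 - 6*p - 3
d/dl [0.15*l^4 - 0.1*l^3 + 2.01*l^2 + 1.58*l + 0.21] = 0.6*l^3 - 0.3*l^2 + 4.02*l + 1.58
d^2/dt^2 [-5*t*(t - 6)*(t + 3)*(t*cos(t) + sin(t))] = 5*t^4*cos(t) + 45*t^3*sin(t) - 15*t^3*cos(t) - 105*t^2*sin(t) - 180*t^2*cos(t) - 480*t*sin(t) + 150*t*cos(t) + 30*sin(t) + 360*cos(t)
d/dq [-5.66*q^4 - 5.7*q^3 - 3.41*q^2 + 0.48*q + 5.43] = -22.64*q^3 - 17.1*q^2 - 6.82*q + 0.48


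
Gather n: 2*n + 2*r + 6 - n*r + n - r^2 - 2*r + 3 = n*(3 - r) - r^2 + 9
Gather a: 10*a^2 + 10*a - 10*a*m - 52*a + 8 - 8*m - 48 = 10*a^2 + a*(-10*m - 42) - 8*m - 40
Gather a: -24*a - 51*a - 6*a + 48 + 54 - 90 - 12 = -81*a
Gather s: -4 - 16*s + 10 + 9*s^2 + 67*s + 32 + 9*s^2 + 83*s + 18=18*s^2 + 134*s + 56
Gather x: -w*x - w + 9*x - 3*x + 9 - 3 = -w + x*(6 - w) + 6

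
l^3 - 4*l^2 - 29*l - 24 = (l - 8)*(l + 1)*(l + 3)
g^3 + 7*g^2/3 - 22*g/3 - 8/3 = (g - 2)*(g + 1/3)*(g + 4)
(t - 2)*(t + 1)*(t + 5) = t^3 + 4*t^2 - 7*t - 10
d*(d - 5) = d^2 - 5*d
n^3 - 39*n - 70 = (n - 7)*(n + 2)*(n + 5)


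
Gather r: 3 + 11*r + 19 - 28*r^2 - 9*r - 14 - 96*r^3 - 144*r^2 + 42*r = -96*r^3 - 172*r^2 + 44*r + 8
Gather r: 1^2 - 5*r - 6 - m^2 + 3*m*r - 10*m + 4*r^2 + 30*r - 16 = -m^2 - 10*m + 4*r^2 + r*(3*m + 25) - 21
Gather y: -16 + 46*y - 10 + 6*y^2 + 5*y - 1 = 6*y^2 + 51*y - 27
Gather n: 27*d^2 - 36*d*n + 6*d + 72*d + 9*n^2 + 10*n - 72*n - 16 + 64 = 27*d^2 + 78*d + 9*n^2 + n*(-36*d - 62) + 48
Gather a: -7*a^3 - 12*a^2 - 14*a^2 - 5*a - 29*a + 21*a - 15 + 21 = -7*a^3 - 26*a^2 - 13*a + 6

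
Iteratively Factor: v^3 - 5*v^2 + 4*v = (v - 4)*(v^2 - v) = (v - 4)*(v - 1)*(v)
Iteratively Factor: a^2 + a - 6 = (a + 3)*(a - 2)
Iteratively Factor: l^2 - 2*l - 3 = (l + 1)*(l - 3)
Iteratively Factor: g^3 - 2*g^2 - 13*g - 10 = (g + 2)*(g^2 - 4*g - 5) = (g + 1)*(g + 2)*(g - 5)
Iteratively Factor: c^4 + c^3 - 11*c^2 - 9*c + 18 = (c + 3)*(c^3 - 2*c^2 - 5*c + 6) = (c + 2)*(c + 3)*(c^2 - 4*c + 3) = (c - 1)*(c + 2)*(c + 3)*(c - 3)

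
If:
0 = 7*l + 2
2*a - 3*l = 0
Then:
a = -3/7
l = -2/7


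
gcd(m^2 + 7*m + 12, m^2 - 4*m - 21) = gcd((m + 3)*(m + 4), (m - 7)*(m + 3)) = m + 3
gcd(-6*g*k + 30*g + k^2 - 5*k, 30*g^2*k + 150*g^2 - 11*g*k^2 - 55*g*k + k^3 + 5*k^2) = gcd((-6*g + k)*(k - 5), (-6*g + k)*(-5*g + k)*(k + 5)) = 6*g - k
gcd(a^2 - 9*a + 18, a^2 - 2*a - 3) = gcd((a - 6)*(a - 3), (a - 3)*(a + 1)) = a - 3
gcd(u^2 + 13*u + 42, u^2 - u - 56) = u + 7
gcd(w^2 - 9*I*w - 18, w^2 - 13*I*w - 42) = w - 6*I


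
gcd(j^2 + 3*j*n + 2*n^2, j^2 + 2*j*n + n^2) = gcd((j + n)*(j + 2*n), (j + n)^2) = j + n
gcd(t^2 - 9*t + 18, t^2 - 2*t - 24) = t - 6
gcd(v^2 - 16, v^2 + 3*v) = 1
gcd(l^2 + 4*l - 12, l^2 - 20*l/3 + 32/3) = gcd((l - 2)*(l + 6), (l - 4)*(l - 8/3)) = 1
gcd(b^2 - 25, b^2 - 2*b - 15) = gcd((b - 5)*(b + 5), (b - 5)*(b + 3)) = b - 5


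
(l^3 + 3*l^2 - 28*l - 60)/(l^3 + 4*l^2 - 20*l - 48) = (l - 5)/(l - 4)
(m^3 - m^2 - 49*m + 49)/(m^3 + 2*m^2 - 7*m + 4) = (m^2 - 49)/(m^2 + 3*m - 4)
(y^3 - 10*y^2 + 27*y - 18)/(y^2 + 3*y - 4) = (y^2 - 9*y + 18)/(y + 4)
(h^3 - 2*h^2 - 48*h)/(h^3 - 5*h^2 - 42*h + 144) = h/(h - 3)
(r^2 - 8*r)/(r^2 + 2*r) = (r - 8)/(r + 2)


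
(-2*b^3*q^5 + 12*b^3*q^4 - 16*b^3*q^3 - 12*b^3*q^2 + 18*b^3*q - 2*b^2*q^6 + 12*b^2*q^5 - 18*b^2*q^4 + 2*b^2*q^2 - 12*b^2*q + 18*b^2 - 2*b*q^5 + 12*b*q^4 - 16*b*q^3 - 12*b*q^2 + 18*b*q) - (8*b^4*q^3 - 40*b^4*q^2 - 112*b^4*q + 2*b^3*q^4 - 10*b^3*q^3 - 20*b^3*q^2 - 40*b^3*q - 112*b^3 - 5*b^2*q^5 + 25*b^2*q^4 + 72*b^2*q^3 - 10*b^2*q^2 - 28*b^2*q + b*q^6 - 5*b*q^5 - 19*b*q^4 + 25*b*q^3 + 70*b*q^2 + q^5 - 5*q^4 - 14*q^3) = -8*b^4*q^3 + 40*b^4*q^2 + 112*b^4*q - 2*b^3*q^5 + 10*b^3*q^4 - 6*b^3*q^3 + 8*b^3*q^2 + 58*b^3*q + 112*b^3 - 2*b^2*q^6 + 17*b^2*q^5 - 43*b^2*q^4 - 72*b^2*q^3 + 12*b^2*q^2 + 16*b^2*q + 18*b^2 - b*q^6 + 3*b*q^5 + 31*b*q^4 - 41*b*q^3 - 82*b*q^2 + 18*b*q - q^5 + 5*q^4 + 14*q^3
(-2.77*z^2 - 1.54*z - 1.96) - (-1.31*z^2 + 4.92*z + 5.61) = -1.46*z^2 - 6.46*z - 7.57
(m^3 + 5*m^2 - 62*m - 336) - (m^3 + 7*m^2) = -2*m^2 - 62*m - 336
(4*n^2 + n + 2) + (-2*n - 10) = 4*n^2 - n - 8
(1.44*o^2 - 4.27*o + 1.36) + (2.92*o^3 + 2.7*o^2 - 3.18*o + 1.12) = 2.92*o^3 + 4.14*o^2 - 7.45*o + 2.48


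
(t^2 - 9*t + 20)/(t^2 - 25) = (t - 4)/(t + 5)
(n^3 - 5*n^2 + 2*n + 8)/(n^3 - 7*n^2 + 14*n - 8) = (n + 1)/(n - 1)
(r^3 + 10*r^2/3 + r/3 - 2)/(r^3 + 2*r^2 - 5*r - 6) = (r - 2/3)/(r - 2)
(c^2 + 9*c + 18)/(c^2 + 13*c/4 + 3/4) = 4*(c + 6)/(4*c + 1)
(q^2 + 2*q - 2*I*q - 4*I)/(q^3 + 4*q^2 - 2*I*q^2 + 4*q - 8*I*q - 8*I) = 1/(q + 2)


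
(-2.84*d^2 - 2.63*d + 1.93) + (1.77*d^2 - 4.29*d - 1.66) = -1.07*d^2 - 6.92*d + 0.27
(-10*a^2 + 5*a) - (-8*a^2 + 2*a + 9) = -2*a^2 + 3*a - 9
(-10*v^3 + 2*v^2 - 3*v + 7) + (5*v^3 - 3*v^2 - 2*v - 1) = -5*v^3 - v^2 - 5*v + 6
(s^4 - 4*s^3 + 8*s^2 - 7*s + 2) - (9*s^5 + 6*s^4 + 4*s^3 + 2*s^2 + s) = -9*s^5 - 5*s^4 - 8*s^3 + 6*s^2 - 8*s + 2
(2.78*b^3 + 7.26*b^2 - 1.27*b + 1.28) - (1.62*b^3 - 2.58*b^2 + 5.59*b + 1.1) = 1.16*b^3 + 9.84*b^2 - 6.86*b + 0.18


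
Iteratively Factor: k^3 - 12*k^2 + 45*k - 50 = (k - 5)*(k^2 - 7*k + 10) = (k - 5)*(k - 2)*(k - 5)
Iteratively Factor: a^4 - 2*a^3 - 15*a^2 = (a)*(a^3 - 2*a^2 - 15*a) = a*(a - 5)*(a^2 + 3*a) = a^2*(a - 5)*(a + 3)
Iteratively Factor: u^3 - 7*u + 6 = (u - 2)*(u^2 + 2*u - 3) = (u - 2)*(u - 1)*(u + 3)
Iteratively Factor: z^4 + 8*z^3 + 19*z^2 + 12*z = (z + 4)*(z^3 + 4*z^2 + 3*z) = z*(z + 4)*(z^2 + 4*z + 3) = z*(z + 1)*(z + 4)*(z + 3)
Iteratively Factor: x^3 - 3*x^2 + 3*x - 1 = (x - 1)*(x^2 - 2*x + 1) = (x - 1)^2*(x - 1)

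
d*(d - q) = d^2 - d*q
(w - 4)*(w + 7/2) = w^2 - w/2 - 14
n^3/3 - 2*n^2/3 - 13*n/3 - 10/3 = (n/3 + 1/3)*(n - 5)*(n + 2)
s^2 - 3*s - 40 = (s - 8)*(s + 5)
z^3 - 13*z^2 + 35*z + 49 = (z - 7)^2*(z + 1)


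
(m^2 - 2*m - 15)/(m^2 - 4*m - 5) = (m + 3)/(m + 1)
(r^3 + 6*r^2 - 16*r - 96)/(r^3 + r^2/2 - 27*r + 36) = 2*(r + 4)/(2*r - 3)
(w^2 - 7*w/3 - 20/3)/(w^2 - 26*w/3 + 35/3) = (3*w^2 - 7*w - 20)/(3*w^2 - 26*w + 35)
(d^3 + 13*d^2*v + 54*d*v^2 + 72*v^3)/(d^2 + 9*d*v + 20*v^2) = (d^2 + 9*d*v + 18*v^2)/(d + 5*v)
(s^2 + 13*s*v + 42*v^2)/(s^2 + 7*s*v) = (s + 6*v)/s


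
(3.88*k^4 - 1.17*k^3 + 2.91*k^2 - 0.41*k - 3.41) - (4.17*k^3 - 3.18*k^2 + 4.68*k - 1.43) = 3.88*k^4 - 5.34*k^3 + 6.09*k^2 - 5.09*k - 1.98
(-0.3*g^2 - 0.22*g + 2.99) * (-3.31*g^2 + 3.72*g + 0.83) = 0.993*g^4 - 0.3878*g^3 - 10.9643*g^2 + 10.9402*g + 2.4817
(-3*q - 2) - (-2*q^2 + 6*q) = 2*q^2 - 9*q - 2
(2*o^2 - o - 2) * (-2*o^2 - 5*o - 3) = -4*o^4 - 8*o^3 + 3*o^2 + 13*o + 6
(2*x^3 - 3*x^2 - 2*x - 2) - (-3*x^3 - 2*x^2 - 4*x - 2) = 5*x^3 - x^2 + 2*x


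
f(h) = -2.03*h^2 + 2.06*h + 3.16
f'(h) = 2.06 - 4.06*h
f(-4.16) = -40.54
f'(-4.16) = 18.95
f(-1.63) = -5.59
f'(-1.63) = 8.68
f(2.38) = -3.44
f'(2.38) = -7.60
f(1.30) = 2.41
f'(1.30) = -3.22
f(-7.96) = -141.86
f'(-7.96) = 34.38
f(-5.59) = -71.79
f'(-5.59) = 24.76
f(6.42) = -67.28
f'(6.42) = -24.01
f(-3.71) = -32.42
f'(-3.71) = 17.12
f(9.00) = -142.73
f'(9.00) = -34.48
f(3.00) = -8.93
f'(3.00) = -10.12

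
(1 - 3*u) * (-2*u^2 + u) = 6*u^3 - 5*u^2 + u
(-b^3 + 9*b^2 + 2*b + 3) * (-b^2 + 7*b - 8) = b^5 - 16*b^4 + 69*b^3 - 61*b^2 + 5*b - 24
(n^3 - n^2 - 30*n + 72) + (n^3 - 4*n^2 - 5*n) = 2*n^3 - 5*n^2 - 35*n + 72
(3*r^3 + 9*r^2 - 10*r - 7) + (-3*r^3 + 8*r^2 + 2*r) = 17*r^2 - 8*r - 7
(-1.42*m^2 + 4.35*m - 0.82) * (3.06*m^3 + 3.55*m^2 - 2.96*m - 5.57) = -4.3452*m^5 + 8.27*m^4 + 17.1365*m^3 - 7.8776*m^2 - 21.8023*m + 4.5674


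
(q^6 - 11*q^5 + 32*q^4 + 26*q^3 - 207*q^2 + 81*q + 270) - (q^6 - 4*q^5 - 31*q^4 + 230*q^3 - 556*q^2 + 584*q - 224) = -7*q^5 + 63*q^4 - 204*q^3 + 349*q^2 - 503*q + 494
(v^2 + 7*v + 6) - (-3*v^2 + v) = 4*v^2 + 6*v + 6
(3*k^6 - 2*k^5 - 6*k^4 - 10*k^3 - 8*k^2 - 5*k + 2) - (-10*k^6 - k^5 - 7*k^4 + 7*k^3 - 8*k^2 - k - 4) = 13*k^6 - k^5 + k^4 - 17*k^3 - 4*k + 6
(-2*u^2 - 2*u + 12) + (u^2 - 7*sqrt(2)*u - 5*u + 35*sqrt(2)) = -u^2 - 7*sqrt(2)*u - 7*u + 12 + 35*sqrt(2)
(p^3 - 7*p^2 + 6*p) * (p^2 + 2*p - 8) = p^5 - 5*p^4 - 16*p^3 + 68*p^2 - 48*p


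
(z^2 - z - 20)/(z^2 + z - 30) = (z + 4)/(z + 6)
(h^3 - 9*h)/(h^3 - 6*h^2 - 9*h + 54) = h/(h - 6)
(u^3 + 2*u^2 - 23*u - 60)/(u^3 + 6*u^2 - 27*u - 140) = (u + 3)/(u + 7)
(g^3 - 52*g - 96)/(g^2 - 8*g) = g + 8 + 12/g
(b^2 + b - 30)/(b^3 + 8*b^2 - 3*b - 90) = (b - 5)/(b^2 + 2*b - 15)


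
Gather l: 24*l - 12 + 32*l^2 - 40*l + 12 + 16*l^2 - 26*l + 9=48*l^2 - 42*l + 9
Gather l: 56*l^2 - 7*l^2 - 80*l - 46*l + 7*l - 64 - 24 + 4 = 49*l^2 - 119*l - 84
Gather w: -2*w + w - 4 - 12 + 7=-w - 9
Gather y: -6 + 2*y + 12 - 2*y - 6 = 0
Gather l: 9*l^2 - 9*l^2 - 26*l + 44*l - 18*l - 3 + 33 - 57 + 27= 0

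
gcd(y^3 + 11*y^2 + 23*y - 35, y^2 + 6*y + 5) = y + 5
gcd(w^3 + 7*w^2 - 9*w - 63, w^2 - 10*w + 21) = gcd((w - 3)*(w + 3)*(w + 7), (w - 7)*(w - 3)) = w - 3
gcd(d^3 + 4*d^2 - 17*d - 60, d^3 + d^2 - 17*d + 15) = d + 5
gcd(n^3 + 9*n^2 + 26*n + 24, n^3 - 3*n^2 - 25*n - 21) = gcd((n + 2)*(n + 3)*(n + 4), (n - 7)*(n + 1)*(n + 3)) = n + 3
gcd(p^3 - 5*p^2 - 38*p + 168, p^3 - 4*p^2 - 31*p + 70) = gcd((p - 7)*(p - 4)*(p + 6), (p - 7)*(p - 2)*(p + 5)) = p - 7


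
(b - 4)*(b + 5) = b^2 + b - 20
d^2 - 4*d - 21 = (d - 7)*(d + 3)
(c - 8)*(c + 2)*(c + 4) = c^3 - 2*c^2 - 40*c - 64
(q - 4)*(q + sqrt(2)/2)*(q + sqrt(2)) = q^3 - 4*q^2 + 3*sqrt(2)*q^2/2 - 6*sqrt(2)*q + q - 4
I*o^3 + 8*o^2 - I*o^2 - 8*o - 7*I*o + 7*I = (o - 7*I)*(o - I)*(I*o - I)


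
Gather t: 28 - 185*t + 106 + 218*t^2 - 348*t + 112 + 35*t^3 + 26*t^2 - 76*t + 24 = 35*t^3 + 244*t^2 - 609*t + 270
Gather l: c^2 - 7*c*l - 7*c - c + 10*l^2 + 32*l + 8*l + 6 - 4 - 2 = c^2 - 8*c + 10*l^2 + l*(40 - 7*c)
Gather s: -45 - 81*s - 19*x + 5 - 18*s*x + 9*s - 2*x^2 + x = s*(-18*x - 72) - 2*x^2 - 18*x - 40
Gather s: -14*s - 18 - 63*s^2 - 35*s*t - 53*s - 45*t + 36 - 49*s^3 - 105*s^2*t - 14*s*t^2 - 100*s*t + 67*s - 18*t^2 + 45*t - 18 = -49*s^3 + s^2*(-105*t - 63) + s*(-14*t^2 - 135*t) - 18*t^2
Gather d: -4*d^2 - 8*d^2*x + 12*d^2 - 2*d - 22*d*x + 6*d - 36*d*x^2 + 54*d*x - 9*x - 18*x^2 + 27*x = d^2*(8 - 8*x) + d*(-36*x^2 + 32*x + 4) - 18*x^2 + 18*x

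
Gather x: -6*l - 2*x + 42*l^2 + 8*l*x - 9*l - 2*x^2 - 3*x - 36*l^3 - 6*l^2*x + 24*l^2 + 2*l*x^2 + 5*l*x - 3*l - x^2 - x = -36*l^3 + 66*l^2 - 18*l + x^2*(2*l - 3) + x*(-6*l^2 + 13*l - 6)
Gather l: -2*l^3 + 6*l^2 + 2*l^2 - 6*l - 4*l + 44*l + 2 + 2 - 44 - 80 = -2*l^3 + 8*l^2 + 34*l - 120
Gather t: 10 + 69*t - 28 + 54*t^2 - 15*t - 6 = 54*t^2 + 54*t - 24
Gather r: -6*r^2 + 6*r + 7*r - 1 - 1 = -6*r^2 + 13*r - 2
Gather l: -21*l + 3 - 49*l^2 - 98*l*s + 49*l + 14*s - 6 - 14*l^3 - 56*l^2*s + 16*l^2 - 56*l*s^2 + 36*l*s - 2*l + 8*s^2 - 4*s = -14*l^3 + l^2*(-56*s - 33) + l*(-56*s^2 - 62*s + 26) + 8*s^2 + 10*s - 3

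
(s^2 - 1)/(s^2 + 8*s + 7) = (s - 1)/(s + 7)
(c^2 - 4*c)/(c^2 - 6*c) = (c - 4)/(c - 6)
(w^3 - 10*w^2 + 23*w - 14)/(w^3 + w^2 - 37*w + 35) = (w^2 - 9*w + 14)/(w^2 + 2*w - 35)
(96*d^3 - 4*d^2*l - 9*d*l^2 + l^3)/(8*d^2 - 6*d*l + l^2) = (24*d^2 + 5*d*l - l^2)/(2*d - l)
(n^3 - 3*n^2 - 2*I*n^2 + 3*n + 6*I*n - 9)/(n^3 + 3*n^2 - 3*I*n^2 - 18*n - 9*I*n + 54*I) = (n + I)/(n + 6)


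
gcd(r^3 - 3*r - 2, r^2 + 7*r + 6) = r + 1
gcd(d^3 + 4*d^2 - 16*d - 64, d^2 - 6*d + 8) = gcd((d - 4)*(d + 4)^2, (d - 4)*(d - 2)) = d - 4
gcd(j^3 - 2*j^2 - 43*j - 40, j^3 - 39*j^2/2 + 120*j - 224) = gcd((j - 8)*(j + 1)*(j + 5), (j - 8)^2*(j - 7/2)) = j - 8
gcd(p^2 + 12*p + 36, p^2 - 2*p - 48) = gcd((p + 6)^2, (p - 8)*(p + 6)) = p + 6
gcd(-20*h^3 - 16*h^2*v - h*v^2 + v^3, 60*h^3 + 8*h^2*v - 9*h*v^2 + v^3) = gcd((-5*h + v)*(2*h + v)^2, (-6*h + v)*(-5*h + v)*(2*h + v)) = -10*h^2 - 3*h*v + v^2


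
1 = 1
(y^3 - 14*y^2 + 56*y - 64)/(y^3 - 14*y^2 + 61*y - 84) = (y^2 - 10*y + 16)/(y^2 - 10*y + 21)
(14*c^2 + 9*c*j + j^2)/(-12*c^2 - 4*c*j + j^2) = (-7*c - j)/(6*c - j)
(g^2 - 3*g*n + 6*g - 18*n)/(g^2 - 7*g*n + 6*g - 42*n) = (g - 3*n)/(g - 7*n)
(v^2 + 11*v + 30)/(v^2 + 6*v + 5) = (v + 6)/(v + 1)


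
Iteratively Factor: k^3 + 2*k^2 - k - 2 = (k + 2)*(k^2 - 1) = (k + 1)*(k + 2)*(k - 1)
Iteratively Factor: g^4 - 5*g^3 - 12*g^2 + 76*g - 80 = (g - 2)*(g^3 - 3*g^2 - 18*g + 40) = (g - 5)*(g - 2)*(g^2 + 2*g - 8) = (g - 5)*(g - 2)*(g + 4)*(g - 2)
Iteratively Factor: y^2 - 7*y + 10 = (y - 2)*(y - 5)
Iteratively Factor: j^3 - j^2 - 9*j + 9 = (j - 1)*(j^2 - 9) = (j - 3)*(j - 1)*(j + 3)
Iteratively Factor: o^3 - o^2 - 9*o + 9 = (o - 1)*(o^2 - 9) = (o - 1)*(o + 3)*(o - 3)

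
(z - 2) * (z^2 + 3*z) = z^3 + z^2 - 6*z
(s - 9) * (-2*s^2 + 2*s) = -2*s^3 + 20*s^2 - 18*s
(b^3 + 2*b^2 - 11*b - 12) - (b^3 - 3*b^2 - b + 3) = 5*b^2 - 10*b - 15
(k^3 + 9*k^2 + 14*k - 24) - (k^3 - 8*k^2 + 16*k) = 17*k^2 - 2*k - 24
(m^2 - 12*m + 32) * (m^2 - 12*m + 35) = m^4 - 24*m^3 + 211*m^2 - 804*m + 1120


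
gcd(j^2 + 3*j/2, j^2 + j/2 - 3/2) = j + 3/2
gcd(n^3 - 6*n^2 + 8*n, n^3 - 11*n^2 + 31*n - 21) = 1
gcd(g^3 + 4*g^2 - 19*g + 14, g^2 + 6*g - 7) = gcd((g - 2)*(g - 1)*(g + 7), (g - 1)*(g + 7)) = g^2 + 6*g - 7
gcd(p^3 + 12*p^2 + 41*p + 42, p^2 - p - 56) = p + 7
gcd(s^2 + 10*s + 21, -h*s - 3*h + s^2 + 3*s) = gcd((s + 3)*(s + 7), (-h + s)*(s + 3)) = s + 3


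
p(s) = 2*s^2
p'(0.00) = 0.00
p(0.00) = 0.00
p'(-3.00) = -12.00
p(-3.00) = 18.00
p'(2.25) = 9.00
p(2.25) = 10.12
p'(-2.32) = -9.28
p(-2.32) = 10.76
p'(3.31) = 13.24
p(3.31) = 21.91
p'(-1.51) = -6.04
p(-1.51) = 4.56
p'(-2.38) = -9.52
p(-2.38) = 11.33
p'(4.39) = 17.56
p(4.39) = 38.54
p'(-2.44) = -9.76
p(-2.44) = 11.91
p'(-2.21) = -8.84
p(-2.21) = 9.77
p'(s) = 4*s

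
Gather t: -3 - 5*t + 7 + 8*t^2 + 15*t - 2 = 8*t^2 + 10*t + 2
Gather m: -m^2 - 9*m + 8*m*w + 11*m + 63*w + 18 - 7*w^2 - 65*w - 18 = -m^2 + m*(8*w + 2) - 7*w^2 - 2*w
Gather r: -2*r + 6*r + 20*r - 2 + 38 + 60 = 24*r + 96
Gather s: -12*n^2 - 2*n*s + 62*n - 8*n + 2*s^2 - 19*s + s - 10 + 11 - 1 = -12*n^2 + 54*n + 2*s^2 + s*(-2*n - 18)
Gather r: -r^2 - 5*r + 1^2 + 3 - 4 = -r^2 - 5*r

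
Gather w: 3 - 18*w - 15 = -18*w - 12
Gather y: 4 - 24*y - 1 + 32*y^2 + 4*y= 32*y^2 - 20*y + 3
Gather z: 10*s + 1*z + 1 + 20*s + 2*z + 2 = 30*s + 3*z + 3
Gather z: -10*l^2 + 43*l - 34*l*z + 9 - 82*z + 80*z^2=-10*l^2 + 43*l + 80*z^2 + z*(-34*l - 82) + 9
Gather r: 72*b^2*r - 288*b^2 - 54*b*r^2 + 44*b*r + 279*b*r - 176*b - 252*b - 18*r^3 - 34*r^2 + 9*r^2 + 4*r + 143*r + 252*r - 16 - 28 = -288*b^2 - 428*b - 18*r^3 + r^2*(-54*b - 25) + r*(72*b^2 + 323*b + 399) - 44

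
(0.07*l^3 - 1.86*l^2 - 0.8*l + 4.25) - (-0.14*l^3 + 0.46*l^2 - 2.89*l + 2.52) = 0.21*l^3 - 2.32*l^2 + 2.09*l + 1.73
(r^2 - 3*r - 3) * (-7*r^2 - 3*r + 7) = -7*r^4 + 18*r^3 + 37*r^2 - 12*r - 21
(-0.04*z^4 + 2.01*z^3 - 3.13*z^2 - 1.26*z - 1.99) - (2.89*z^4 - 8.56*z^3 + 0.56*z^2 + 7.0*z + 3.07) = -2.93*z^4 + 10.57*z^3 - 3.69*z^2 - 8.26*z - 5.06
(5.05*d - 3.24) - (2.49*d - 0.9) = 2.56*d - 2.34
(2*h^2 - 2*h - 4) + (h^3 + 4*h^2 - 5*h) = h^3 + 6*h^2 - 7*h - 4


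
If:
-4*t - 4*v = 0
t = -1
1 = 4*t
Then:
No Solution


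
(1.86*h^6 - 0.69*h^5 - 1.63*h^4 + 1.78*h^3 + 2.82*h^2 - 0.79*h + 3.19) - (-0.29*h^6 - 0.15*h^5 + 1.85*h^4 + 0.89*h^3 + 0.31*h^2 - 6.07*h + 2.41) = 2.15*h^6 - 0.54*h^5 - 3.48*h^4 + 0.89*h^3 + 2.51*h^2 + 5.28*h + 0.78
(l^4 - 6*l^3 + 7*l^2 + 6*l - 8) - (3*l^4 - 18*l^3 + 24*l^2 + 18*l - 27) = -2*l^4 + 12*l^3 - 17*l^2 - 12*l + 19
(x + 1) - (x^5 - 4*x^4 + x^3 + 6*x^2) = -x^5 + 4*x^4 - x^3 - 6*x^2 + x + 1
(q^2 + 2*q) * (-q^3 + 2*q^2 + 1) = -q^5 + 4*q^3 + q^2 + 2*q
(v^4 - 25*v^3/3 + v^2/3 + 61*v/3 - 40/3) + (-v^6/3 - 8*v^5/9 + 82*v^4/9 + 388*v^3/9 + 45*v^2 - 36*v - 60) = -v^6/3 - 8*v^5/9 + 91*v^4/9 + 313*v^3/9 + 136*v^2/3 - 47*v/3 - 220/3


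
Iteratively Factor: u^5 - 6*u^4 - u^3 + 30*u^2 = (u)*(u^4 - 6*u^3 - u^2 + 30*u) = u^2*(u^3 - 6*u^2 - u + 30) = u^2*(u - 3)*(u^2 - 3*u - 10) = u^2*(u - 5)*(u - 3)*(u + 2)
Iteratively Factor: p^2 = (p)*(p)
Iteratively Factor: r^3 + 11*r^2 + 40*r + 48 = (r + 3)*(r^2 + 8*r + 16) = (r + 3)*(r + 4)*(r + 4)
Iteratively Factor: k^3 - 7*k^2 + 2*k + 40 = (k - 4)*(k^2 - 3*k - 10) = (k - 5)*(k - 4)*(k + 2)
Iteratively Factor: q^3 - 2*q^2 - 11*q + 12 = (q - 1)*(q^2 - q - 12) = (q - 1)*(q + 3)*(q - 4)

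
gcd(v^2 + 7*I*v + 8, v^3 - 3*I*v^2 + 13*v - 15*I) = v - I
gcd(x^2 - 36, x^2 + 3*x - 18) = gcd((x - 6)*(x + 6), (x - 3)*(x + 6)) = x + 6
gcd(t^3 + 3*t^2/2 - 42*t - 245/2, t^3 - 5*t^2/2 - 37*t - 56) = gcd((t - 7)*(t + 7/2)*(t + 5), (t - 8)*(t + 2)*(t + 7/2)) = t + 7/2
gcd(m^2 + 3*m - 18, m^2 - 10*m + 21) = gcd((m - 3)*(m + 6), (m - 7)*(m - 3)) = m - 3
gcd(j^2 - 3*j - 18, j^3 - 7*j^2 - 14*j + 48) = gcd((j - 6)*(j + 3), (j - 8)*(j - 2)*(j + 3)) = j + 3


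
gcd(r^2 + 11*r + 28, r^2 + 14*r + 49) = r + 7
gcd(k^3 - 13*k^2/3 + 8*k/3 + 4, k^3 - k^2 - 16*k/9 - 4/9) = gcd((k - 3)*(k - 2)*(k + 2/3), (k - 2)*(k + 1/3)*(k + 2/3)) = k^2 - 4*k/3 - 4/3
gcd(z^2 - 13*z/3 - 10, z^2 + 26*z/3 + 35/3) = z + 5/3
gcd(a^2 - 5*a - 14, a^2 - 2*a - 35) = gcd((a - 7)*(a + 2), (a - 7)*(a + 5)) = a - 7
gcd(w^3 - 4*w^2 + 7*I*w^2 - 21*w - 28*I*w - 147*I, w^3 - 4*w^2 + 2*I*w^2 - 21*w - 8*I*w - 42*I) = w^2 - 4*w - 21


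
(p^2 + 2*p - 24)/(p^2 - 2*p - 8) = (p + 6)/(p + 2)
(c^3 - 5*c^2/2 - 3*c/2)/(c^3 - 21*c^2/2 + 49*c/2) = (2*c^2 - 5*c - 3)/(2*c^2 - 21*c + 49)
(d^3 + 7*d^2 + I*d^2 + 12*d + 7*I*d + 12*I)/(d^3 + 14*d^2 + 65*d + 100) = (d^2 + d*(3 + I) + 3*I)/(d^2 + 10*d + 25)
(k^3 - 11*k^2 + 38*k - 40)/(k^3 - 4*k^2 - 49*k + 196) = (k^2 - 7*k + 10)/(k^2 - 49)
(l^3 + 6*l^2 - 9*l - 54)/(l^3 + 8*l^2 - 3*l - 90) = (l + 3)/(l + 5)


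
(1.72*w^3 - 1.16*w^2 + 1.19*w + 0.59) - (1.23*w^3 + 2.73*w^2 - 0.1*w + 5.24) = 0.49*w^3 - 3.89*w^2 + 1.29*w - 4.65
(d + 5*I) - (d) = 5*I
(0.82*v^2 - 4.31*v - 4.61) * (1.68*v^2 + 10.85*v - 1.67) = 1.3776*v^4 + 1.6562*v^3 - 55.8777*v^2 - 42.8208*v + 7.6987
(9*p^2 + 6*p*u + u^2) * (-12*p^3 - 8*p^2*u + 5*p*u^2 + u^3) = -108*p^5 - 144*p^4*u - 15*p^3*u^2 + 31*p^2*u^3 + 11*p*u^4 + u^5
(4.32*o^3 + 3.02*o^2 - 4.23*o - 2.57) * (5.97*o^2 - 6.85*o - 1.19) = 25.7904*o^5 - 11.5626*o^4 - 51.0809*o^3 + 10.0388*o^2 + 22.6382*o + 3.0583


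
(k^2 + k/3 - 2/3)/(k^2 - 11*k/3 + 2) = (k + 1)/(k - 3)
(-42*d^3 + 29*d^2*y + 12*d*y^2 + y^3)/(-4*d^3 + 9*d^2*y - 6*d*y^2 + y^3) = (42*d^2 + 13*d*y + y^2)/(4*d^2 - 5*d*y + y^2)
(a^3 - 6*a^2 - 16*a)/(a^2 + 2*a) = a - 8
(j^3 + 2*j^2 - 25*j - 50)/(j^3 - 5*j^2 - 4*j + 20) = (j + 5)/(j - 2)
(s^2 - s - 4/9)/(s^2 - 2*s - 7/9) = (3*s - 4)/(3*s - 7)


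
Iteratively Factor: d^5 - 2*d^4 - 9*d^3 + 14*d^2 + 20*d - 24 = (d - 1)*(d^4 - d^3 - 10*d^2 + 4*d + 24) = (d - 1)*(d + 2)*(d^3 - 3*d^2 - 4*d + 12) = (d - 1)*(d + 2)^2*(d^2 - 5*d + 6) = (d - 3)*(d - 1)*(d + 2)^2*(d - 2)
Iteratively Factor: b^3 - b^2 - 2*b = (b)*(b^2 - b - 2) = b*(b - 2)*(b + 1)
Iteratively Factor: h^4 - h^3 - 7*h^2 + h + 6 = (h + 1)*(h^3 - 2*h^2 - 5*h + 6) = (h - 1)*(h + 1)*(h^2 - h - 6) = (h - 3)*(h - 1)*(h + 1)*(h + 2)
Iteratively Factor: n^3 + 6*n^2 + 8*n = (n + 2)*(n^2 + 4*n) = n*(n + 2)*(n + 4)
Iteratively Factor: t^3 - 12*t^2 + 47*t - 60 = (t - 3)*(t^2 - 9*t + 20) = (t - 5)*(t - 3)*(t - 4)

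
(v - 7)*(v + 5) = v^2 - 2*v - 35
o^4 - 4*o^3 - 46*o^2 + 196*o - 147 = (o - 7)*(o - 3)*(o - 1)*(o + 7)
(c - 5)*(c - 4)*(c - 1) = c^3 - 10*c^2 + 29*c - 20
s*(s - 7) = s^2 - 7*s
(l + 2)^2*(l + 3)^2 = l^4 + 10*l^3 + 37*l^2 + 60*l + 36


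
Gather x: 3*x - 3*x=0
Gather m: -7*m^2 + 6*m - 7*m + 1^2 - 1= -7*m^2 - m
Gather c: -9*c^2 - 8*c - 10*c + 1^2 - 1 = -9*c^2 - 18*c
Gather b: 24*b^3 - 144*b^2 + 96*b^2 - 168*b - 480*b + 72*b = 24*b^3 - 48*b^2 - 576*b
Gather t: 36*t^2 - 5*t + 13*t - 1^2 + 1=36*t^2 + 8*t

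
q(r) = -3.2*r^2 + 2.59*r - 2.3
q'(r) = 2.59 - 6.4*r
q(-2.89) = -36.51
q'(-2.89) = 21.09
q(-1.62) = -14.89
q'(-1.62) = 12.96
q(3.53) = -33.03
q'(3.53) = -20.00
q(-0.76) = -6.12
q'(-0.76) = 7.45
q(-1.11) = -9.12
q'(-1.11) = 9.69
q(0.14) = -2.00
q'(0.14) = 1.69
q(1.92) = -9.12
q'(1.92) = -9.70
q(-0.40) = -3.85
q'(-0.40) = 5.15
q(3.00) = -23.33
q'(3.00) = -16.61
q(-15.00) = -761.15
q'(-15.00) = 98.59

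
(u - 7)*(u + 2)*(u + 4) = u^3 - u^2 - 34*u - 56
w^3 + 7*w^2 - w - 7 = (w - 1)*(w + 1)*(w + 7)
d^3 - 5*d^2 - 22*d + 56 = (d - 7)*(d - 2)*(d + 4)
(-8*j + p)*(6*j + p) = -48*j^2 - 2*j*p + p^2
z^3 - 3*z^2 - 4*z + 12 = (z - 3)*(z - 2)*(z + 2)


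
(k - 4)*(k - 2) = k^2 - 6*k + 8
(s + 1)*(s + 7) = s^2 + 8*s + 7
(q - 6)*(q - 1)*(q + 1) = q^3 - 6*q^2 - q + 6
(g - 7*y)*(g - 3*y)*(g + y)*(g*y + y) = g^4*y - 9*g^3*y^2 + g^3*y + 11*g^2*y^3 - 9*g^2*y^2 + 21*g*y^4 + 11*g*y^3 + 21*y^4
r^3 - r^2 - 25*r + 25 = (r - 5)*(r - 1)*(r + 5)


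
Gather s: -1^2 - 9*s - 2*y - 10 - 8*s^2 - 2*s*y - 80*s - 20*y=-8*s^2 + s*(-2*y - 89) - 22*y - 11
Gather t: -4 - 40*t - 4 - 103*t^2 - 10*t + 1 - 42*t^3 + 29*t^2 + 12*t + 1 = -42*t^3 - 74*t^2 - 38*t - 6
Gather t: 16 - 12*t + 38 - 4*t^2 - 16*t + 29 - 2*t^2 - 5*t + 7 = -6*t^2 - 33*t + 90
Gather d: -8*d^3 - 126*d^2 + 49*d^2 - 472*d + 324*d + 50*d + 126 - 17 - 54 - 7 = -8*d^3 - 77*d^2 - 98*d + 48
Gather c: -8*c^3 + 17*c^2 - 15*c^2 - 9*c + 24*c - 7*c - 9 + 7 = -8*c^3 + 2*c^2 + 8*c - 2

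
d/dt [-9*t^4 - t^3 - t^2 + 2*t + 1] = -36*t^3 - 3*t^2 - 2*t + 2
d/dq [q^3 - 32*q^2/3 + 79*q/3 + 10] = 3*q^2 - 64*q/3 + 79/3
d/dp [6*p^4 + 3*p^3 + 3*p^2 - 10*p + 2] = 24*p^3 + 9*p^2 + 6*p - 10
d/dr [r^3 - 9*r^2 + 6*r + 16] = 3*r^2 - 18*r + 6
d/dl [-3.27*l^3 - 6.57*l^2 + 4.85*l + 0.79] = -9.81*l^2 - 13.14*l + 4.85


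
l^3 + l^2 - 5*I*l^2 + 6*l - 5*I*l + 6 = (l + 1)*(l - 6*I)*(l + I)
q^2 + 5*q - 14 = (q - 2)*(q + 7)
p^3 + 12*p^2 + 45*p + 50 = (p + 2)*(p + 5)^2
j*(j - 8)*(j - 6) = j^3 - 14*j^2 + 48*j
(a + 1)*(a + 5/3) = a^2 + 8*a/3 + 5/3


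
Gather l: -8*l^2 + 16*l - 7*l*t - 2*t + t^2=-8*l^2 + l*(16 - 7*t) + t^2 - 2*t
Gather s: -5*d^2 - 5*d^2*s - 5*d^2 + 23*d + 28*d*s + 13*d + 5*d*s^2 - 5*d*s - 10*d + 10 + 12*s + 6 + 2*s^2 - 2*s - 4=-10*d^2 + 26*d + s^2*(5*d + 2) + s*(-5*d^2 + 23*d + 10) + 12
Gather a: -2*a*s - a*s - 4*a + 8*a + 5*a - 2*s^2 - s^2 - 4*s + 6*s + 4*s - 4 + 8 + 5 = a*(9 - 3*s) - 3*s^2 + 6*s + 9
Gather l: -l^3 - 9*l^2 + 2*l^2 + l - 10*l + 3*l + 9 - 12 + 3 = -l^3 - 7*l^2 - 6*l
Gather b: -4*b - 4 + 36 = 32 - 4*b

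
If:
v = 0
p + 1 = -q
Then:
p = -q - 1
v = 0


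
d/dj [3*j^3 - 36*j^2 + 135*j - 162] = 9*j^2 - 72*j + 135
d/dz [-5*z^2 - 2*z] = -10*z - 2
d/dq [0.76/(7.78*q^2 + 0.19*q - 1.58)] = (-11.8256*q - 0.1444)/(7.78*q^2 + 0.19*q - 1.58)^2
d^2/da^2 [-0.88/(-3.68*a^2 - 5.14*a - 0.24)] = (-23.834624*a^2 - 33.290752*a + 0.88*(7.36*a + 5.14)*(14.72*a + 10.28) - 1.554432)/(3.68*a^2 + 5.14*a + 0.24)^3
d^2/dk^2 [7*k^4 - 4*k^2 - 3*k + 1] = 84*k^2 - 8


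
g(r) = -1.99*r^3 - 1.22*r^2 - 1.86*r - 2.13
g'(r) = -5.97*r^2 - 2.44*r - 1.86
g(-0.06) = -2.02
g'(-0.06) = -1.74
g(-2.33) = 20.75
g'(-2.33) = -28.59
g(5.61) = -402.31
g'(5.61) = -203.44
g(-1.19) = 1.71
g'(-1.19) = -7.41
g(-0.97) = 0.34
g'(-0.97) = -5.11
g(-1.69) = 7.13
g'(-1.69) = -14.79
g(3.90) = -145.99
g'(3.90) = -102.18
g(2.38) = -40.30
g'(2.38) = -41.48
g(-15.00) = 6467.52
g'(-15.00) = -1308.51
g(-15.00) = 6467.52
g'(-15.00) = -1308.51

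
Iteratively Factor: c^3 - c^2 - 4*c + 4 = (c - 2)*(c^2 + c - 2) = (c - 2)*(c + 2)*(c - 1)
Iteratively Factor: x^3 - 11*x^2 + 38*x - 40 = (x - 4)*(x^2 - 7*x + 10) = (x - 5)*(x - 4)*(x - 2)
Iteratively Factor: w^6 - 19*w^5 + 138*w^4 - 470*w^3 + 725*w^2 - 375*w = (w)*(w^5 - 19*w^4 + 138*w^3 - 470*w^2 + 725*w - 375) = w*(w - 5)*(w^4 - 14*w^3 + 68*w^2 - 130*w + 75) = w*(w - 5)*(w - 1)*(w^3 - 13*w^2 + 55*w - 75) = w*(w - 5)^2*(w - 1)*(w^2 - 8*w + 15) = w*(w - 5)^3*(w - 1)*(w - 3)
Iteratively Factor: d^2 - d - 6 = (d + 2)*(d - 3)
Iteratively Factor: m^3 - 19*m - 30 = (m + 2)*(m^2 - 2*m - 15) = (m - 5)*(m + 2)*(m + 3)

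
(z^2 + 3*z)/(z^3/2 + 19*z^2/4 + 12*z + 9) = 4*z*(z + 3)/(2*z^3 + 19*z^2 + 48*z + 36)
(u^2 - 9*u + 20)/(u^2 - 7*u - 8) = (-u^2 + 9*u - 20)/(-u^2 + 7*u + 8)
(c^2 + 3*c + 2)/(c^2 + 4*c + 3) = (c + 2)/(c + 3)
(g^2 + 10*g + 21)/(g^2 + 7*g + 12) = (g + 7)/(g + 4)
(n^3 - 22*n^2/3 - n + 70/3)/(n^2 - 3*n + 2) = (3*n^2 - 16*n - 35)/(3*(n - 1))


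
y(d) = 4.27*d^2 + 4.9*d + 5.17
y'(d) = 8.54*d + 4.9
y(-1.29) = 5.95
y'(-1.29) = -6.12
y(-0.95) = 4.37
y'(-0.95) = -3.21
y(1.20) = 17.20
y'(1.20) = 15.15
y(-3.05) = 29.95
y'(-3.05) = -21.15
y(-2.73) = 23.62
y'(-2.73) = -18.41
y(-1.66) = 8.80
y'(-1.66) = -9.28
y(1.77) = 27.22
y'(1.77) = 20.02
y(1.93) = 30.53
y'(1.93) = 21.38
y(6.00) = 188.29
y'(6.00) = 56.14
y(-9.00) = 306.94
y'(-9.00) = -71.96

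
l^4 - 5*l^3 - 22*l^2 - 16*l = l*(l - 8)*(l + 1)*(l + 2)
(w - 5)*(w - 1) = w^2 - 6*w + 5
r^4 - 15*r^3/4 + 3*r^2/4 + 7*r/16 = r*(r - 7/2)*(r - 1/2)*(r + 1/4)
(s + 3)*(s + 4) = s^2 + 7*s + 12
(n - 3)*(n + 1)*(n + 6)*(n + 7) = n^4 + 11*n^3 + 13*n^2 - 123*n - 126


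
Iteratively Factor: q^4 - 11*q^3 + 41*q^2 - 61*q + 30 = (q - 3)*(q^3 - 8*q^2 + 17*q - 10) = (q - 5)*(q - 3)*(q^2 - 3*q + 2) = (q - 5)*(q - 3)*(q - 1)*(q - 2)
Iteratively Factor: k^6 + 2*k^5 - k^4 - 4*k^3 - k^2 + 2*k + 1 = (k - 1)*(k^5 + 3*k^4 + 2*k^3 - 2*k^2 - 3*k - 1) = (k - 1)*(k + 1)*(k^4 + 2*k^3 - 2*k - 1) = (k - 1)*(k + 1)^2*(k^3 + k^2 - k - 1) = (k - 1)*(k + 1)^3*(k^2 - 1) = (k - 1)^2*(k + 1)^3*(k + 1)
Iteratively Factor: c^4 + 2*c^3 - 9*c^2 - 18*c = (c + 2)*(c^3 - 9*c) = (c - 3)*(c + 2)*(c^2 + 3*c) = c*(c - 3)*(c + 2)*(c + 3)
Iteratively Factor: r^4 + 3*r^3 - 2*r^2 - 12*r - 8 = (r - 2)*(r^3 + 5*r^2 + 8*r + 4) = (r - 2)*(r + 2)*(r^2 + 3*r + 2) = (r - 2)*(r + 2)^2*(r + 1)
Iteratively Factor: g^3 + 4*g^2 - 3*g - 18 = (g + 3)*(g^2 + g - 6) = (g + 3)^2*(g - 2)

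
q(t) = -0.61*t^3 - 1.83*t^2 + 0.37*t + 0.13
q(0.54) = -0.30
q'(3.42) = -33.55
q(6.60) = -252.52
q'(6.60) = -103.50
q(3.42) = -44.41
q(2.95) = -30.36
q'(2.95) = -26.35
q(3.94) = -64.13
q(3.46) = -45.77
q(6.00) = -195.29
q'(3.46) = -34.20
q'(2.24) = -17.01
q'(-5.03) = -27.52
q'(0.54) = -2.14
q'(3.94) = -42.46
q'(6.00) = -87.47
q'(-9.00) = -114.92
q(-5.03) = 29.60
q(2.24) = -15.08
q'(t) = -1.83*t^2 - 3.66*t + 0.37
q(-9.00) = 293.26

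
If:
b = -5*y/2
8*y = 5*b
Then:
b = 0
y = 0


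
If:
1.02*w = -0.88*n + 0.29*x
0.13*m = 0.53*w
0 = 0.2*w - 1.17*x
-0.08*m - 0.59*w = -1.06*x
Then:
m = 0.00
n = 0.00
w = 0.00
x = 0.00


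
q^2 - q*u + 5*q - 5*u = (q + 5)*(q - u)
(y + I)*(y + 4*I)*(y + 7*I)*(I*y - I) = I*y^4 - 12*y^3 - I*y^3 + 12*y^2 - 39*I*y^2 + 28*y + 39*I*y - 28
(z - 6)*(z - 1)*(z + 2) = z^3 - 5*z^2 - 8*z + 12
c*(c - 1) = c^2 - c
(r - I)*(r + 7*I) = r^2 + 6*I*r + 7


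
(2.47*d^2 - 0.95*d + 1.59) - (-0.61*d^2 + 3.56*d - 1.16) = 3.08*d^2 - 4.51*d + 2.75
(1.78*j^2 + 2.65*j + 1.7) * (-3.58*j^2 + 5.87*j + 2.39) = -6.3724*j^4 + 0.961600000000001*j^3 + 13.7237*j^2 + 16.3125*j + 4.063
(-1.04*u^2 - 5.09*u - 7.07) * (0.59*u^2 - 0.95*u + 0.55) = -0.6136*u^4 - 2.0151*u^3 + 0.0922000000000001*u^2 + 3.917*u - 3.8885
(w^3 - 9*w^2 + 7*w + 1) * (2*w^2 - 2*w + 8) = 2*w^5 - 20*w^4 + 40*w^3 - 84*w^2 + 54*w + 8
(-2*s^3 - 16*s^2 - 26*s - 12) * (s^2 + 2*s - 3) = -2*s^5 - 20*s^4 - 52*s^3 - 16*s^2 + 54*s + 36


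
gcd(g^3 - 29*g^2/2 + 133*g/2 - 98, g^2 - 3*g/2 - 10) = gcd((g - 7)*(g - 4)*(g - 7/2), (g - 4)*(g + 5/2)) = g - 4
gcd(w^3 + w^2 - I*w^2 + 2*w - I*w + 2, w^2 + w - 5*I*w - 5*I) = w + 1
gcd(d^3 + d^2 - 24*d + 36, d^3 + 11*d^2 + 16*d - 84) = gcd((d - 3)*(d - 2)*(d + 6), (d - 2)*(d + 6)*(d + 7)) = d^2 + 4*d - 12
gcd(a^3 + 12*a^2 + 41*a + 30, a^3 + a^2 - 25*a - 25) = a^2 + 6*a + 5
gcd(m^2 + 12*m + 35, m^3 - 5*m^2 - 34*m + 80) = m + 5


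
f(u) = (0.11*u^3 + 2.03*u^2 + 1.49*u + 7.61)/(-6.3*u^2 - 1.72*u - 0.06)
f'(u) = (12.6*u + 1.72)*(0.11*u^3 + 2.03*u^2 + 1.49*u + 7.61)/(-6.3*u^2 - 1.72*u - 0.06)^2 + (0.33*u^2 + 4.06*u + 1.49)/(-6.3*u^2 - 1.72*u - 0.06)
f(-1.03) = -1.63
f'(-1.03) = -3.22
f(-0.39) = -21.10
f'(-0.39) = -193.86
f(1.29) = -1.03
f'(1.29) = 0.88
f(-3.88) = -0.29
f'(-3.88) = -0.05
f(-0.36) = -28.50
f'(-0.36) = -312.18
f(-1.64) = -0.71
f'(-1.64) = -0.65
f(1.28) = -1.04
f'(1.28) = 0.90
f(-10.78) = -0.13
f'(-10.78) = -0.02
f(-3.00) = -0.36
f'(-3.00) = -0.10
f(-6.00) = -0.22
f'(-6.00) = -0.02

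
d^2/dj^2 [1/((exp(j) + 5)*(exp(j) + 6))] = (4*exp(3*j) + 33*exp(2*j) + exp(j) - 330)*exp(j)/(exp(6*j) + 33*exp(5*j) + 453*exp(4*j) + 3311*exp(3*j) + 13590*exp(2*j) + 29700*exp(j) + 27000)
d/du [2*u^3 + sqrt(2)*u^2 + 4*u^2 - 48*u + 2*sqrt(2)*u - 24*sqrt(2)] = 6*u^2 + 2*sqrt(2)*u + 8*u - 48 + 2*sqrt(2)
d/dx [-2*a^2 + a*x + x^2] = a + 2*x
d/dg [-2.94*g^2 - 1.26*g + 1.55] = -5.88*g - 1.26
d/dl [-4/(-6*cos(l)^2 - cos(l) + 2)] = 4*(12*cos(l) + 1)*sin(l)/(6*cos(l)^2 + cos(l) - 2)^2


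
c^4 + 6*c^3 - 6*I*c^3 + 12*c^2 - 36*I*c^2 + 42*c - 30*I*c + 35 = (c + 1)*(c + 5)*(c - 7*I)*(c + I)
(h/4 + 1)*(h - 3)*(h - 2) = h^3/4 - h^2/4 - 7*h/2 + 6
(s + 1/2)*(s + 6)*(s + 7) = s^3 + 27*s^2/2 + 97*s/2 + 21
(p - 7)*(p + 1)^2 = p^3 - 5*p^2 - 13*p - 7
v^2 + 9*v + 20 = (v + 4)*(v + 5)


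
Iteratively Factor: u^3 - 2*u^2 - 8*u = (u + 2)*(u^2 - 4*u) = u*(u + 2)*(u - 4)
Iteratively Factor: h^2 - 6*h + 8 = (h - 2)*(h - 4)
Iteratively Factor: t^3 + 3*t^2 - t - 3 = (t + 3)*(t^2 - 1) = (t + 1)*(t + 3)*(t - 1)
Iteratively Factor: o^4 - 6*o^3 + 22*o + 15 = (o + 1)*(o^3 - 7*o^2 + 7*o + 15) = (o - 3)*(o + 1)*(o^2 - 4*o - 5) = (o - 5)*(o - 3)*(o + 1)*(o + 1)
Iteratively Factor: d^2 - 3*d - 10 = (d - 5)*(d + 2)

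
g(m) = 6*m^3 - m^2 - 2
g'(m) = 18*m^2 - 2*m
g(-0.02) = -2.00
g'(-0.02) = 0.05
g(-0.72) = -4.76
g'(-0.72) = 10.77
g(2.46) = 81.27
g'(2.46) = 104.01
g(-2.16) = -67.13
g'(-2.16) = 88.30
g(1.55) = 17.94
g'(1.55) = 40.14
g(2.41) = 76.18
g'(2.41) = 99.73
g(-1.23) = -14.68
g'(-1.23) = 29.69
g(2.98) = 147.90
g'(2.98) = 153.89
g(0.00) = -2.00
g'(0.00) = 0.00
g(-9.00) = -4457.00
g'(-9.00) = 1476.00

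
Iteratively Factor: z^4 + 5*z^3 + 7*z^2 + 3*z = (z + 1)*(z^3 + 4*z^2 + 3*z) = (z + 1)*(z + 3)*(z^2 + z) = (z + 1)^2*(z + 3)*(z)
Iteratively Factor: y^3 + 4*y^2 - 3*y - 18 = (y - 2)*(y^2 + 6*y + 9) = (y - 2)*(y + 3)*(y + 3)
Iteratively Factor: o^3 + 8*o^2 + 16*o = (o + 4)*(o^2 + 4*o) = (o + 4)^2*(o)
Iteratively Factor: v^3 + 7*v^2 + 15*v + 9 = (v + 1)*(v^2 + 6*v + 9) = (v + 1)*(v + 3)*(v + 3)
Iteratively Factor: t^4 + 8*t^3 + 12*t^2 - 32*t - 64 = (t - 2)*(t^3 + 10*t^2 + 32*t + 32) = (t - 2)*(t + 2)*(t^2 + 8*t + 16) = (t - 2)*(t + 2)*(t + 4)*(t + 4)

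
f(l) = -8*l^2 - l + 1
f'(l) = -16*l - 1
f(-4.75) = -174.75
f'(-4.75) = 75.00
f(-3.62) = -100.22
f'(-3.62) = 56.92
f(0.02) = 0.98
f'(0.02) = -1.32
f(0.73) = -3.99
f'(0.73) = -12.68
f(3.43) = -96.55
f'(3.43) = -55.88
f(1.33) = -14.48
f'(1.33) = -22.28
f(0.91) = -6.53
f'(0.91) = -15.56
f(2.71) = -60.46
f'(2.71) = -44.36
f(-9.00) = -638.00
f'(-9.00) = 143.00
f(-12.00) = -1139.00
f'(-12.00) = 191.00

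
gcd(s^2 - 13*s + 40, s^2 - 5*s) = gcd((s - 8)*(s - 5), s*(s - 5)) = s - 5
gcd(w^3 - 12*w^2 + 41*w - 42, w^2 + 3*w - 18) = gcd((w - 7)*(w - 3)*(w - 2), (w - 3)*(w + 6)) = w - 3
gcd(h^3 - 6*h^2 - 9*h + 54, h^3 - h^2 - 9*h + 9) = h^2 - 9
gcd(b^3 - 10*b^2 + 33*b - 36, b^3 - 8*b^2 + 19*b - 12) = b^2 - 7*b + 12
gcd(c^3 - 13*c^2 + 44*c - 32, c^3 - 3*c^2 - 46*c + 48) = c^2 - 9*c + 8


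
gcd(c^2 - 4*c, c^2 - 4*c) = c^2 - 4*c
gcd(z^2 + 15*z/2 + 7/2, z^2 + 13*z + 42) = z + 7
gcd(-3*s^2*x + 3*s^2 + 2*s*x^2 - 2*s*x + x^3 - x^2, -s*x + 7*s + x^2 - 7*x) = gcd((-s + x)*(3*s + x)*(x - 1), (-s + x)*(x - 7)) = -s + x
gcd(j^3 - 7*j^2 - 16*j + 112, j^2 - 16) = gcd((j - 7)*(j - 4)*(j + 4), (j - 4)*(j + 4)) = j^2 - 16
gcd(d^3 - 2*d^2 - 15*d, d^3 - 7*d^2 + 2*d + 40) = d - 5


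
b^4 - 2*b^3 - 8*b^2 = b^2*(b - 4)*(b + 2)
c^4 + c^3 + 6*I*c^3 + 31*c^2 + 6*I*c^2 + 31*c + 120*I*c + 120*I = (c + 1)*(c - 5*I)*(c + 3*I)*(c + 8*I)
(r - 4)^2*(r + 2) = r^3 - 6*r^2 + 32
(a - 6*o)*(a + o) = a^2 - 5*a*o - 6*o^2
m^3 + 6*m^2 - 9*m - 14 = (m - 2)*(m + 1)*(m + 7)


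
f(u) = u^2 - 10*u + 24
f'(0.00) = -10.00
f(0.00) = 24.00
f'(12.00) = 14.00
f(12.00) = 48.00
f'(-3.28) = -16.56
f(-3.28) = 67.56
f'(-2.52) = -15.04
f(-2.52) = 55.55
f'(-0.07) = -10.14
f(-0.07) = 24.70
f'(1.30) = -7.40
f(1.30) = 12.69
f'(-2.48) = -14.96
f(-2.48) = 54.95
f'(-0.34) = -10.68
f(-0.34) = 27.52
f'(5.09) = 0.18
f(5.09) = -0.99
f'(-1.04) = -12.08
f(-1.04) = 35.48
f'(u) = 2*u - 10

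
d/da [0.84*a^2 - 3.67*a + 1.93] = 1.68*a - 3.67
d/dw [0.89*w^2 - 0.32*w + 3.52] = 1.78*w - 0.32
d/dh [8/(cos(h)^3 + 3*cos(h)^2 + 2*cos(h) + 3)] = 8*(3*cos(h)^2 + 6*cos(h) + 2)*sin(h)/(cos(h)^3 + 3*cos(h)^2 + 2*cos(h) + 3)^2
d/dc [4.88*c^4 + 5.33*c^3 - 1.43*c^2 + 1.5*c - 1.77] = 19.52*c^3 + 15.99*c^2 - 2.86*c + 1.5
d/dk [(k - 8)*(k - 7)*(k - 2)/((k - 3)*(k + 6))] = (k^4 + 6*k^3 - 191*k^2 + 836*k - 1212)/(k^4 + 6*k^3 - 27*k^2 - 108*k + 324)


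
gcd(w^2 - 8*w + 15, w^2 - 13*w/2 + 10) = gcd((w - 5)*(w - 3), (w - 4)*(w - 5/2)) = 1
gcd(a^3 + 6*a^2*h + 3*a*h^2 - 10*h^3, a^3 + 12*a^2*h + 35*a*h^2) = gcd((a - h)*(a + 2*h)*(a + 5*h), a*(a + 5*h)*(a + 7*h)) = a + 5*h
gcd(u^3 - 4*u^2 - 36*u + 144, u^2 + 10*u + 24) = u + 6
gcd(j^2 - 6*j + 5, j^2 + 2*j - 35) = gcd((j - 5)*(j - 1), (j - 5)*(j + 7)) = j - 5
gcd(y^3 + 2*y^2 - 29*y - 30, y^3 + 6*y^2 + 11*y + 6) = y + 1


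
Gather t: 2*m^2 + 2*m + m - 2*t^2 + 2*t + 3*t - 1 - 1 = 2*m^2 + 3*m - 2*t^2 + 5*t - 2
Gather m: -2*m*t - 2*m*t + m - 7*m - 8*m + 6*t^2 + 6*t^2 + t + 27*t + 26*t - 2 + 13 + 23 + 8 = m*(-4*t - 14) + 12*t^2 + 54*t + 42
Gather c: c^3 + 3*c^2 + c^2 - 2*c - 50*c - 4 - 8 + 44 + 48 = c^3 + 4*c^2 - 52*c + 80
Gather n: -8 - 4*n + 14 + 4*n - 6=0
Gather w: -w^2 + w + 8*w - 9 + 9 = -w^2 + 9*w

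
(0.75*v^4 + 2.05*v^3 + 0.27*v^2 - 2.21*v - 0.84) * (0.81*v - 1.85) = 0.6075*v^5 + 0.273*v^4 - 3.5738*v^3 - 2.2896*v^2 + 3.4081*v + 1.554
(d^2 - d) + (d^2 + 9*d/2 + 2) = 2*d^2 + 7*d/2 + 2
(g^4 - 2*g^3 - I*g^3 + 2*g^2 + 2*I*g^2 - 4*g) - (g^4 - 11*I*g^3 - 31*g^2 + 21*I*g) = -2*g^3 + 10*I*g^3 + 33*g^2 + 2*I*g^2 - 4*g - 21*I*g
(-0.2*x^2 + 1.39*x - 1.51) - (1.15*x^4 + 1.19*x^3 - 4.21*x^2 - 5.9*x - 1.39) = -1.15*x^4 - 1.19*x^3 + 4.01*x^2 + 7.29*x - 0.12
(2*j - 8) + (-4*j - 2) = -2*j - 10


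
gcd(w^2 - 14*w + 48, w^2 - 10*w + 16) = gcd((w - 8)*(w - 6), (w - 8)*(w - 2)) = w - 8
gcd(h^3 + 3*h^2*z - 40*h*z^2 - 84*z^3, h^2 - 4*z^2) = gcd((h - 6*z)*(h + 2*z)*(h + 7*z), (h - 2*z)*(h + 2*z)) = h + 2*z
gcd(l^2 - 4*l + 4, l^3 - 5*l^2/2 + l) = l - 2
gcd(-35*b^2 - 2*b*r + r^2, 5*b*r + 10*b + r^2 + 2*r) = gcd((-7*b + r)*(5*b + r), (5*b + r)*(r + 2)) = 5*b + r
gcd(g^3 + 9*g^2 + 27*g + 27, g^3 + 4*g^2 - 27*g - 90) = g + 3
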